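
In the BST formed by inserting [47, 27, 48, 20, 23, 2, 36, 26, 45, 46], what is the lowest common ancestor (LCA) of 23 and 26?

Tree insertion order: [47, 27, 48, 20, 23, 2, 36, 26, 45, 46]
Tree (level-order array): [47, 27, 48, 20, 36, None, None, 2, 23, None, 45, None, None, None, 26, None, 46]
In a BST, the LCA of p=23, q=26 is the first node v on the
root-to-leaf path with p <= v <= q (go left if both < v, right if both > v).
Walk from root:
  at 47: both 23 and 26 < 47, go left
  at 27: both 23 and 26 < 27, go left
  at 20: both 23 and 26 > 20, go right
  at 23: 23 <= 23 <= 26, this is the LCA
LCA = 23


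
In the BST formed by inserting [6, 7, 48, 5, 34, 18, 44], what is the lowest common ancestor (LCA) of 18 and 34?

Tree insertion order: [6, 7, 48, 5, 34, 18, 44]
Tree (level-order array): [6, 5, 7, None, None, None, 48, 34, None, 18, 44]
In a BST, the LCA of p=18, q=34 is the first node v on the
root-to-leaf path with p <= v <= q (go left if both < v, right if both > v).
Walk from root:
  at 6: both 18 and 34 > 6, go right
  at 7: both 18 and 34 > 7, go right
  at 48: both 18 and 34 < 48, go left
  at 34: 18 <= 34 <= 34, this is the LCA
LCA = 34


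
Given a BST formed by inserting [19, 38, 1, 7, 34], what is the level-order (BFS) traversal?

Tree insertion order: [19, 38, 1, 7, 34]
Tree (level-order array): [19, 1, 38, None, 7, 34]
BFS from the root, enqueuing left then right child of each popped node:
  queue [19] -> pop 19, enqueue [1, 38], visited so far: [19]
  queue [1, 38] -> pop 1, enqueue [7], visited so far: [19, 1]
  queue [38, 7] -> pop 38, enqueue [34], visited so far: [19, 1, 38]
  queue [7, 34] -> pop 7, enqueue [none], visited so far: [19, 1, 38, 7]
  queue [34] -> pop 34, enqueue [none], visited so far: [19, 1, 38, 7, 34]
Result: [19, 1, 38, 7, 34]


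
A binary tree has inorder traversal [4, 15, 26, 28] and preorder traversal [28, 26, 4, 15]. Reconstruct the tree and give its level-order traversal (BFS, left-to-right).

Inorder:  [4, 15, 26, 28]
Preorder: [28, 26, 4, 15]
Algorithm: preorder visits root first, so consume preorder in order;
for each root, split the current inorder slice at that value into
left-subtree inorder and right-subtree inorder, then recurse.
Recursive splits:
  root=28; inorder splits into left=[4, 15, 26], right=[]
  root=26; inorder splits into left=[4, 15], right=[]
  root=4; inorder splits into left=[], right=[15]
  root=15; inorder splits into left=[], right=[]
Reconstructed level-order: [28, 26, 4, 15]


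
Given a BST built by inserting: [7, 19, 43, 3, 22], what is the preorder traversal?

Tree insertion order: [7, 19, 43, 3, 22]
Tree (level-order array): [7, 3, 19, None, None, None, 43, 22]
Preorder traversal: [7, 3, 19, 43, 22]


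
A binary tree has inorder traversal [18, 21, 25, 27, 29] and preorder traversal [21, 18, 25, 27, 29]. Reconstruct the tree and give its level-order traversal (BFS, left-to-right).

Inorder:  [18, 21, 25, 27, 29]
Preorder: [21, 18, 25, 27, 29]
Algorithm: preorder visits root first, so consume preorder in order;
for each root, split the current inorder slice at that value into
left-subtree inorder and right-subtree inorder, then recurse.
Recursive splits:
  root=21; inorder splits into left=[18], right=[25, 27, 29]
  root=18; inorder splits into left=[], right=[]
  root=25; inorder splits into left=[], right=[27, 29]
  root=27; inorder splits into left=[], right=[29]
  root=29; inorder splits into left=[], right=[]
Reconstructed level-order: [21, 18, 25, 27, 29]


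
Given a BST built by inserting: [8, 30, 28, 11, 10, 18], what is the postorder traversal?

Tree insertion order: [8, 30, 28, 11, 10, 18]
Tree (level-order array): [8, None, 30, 28, None, 11, None, 10, 18]
Postorder traversal: [10, 18, 11, 28, 30, 8]


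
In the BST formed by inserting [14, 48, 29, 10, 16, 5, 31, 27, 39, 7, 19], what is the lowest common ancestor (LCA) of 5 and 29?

Tree insertion order: [14, 48, 29, 10, 16, 5, 31, 27, 39, 7, 19]
Tree (level-order array): [14, 10, 48, 5, None, 29, None, None, 7, 16, 31, None, None, None, 27, None, 39, 19]
In a BST, the LCA of p=5, q=29 is the first node v on the
root-to-leaf path with p <= v <= q (go left if both < v, right if both > v).
Walk from root:
  at 14: 5 <= 14 <= 29, this is the LCA
LCA = 14


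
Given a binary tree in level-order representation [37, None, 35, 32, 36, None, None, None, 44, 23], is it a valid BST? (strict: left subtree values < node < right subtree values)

Level-order array: [37, None, 35, 32, 36, None, None, None, 44, 23]
Validate using subtree bounds (lo, hi): at each node, require lo < value < hi,
then recurse left with hi=value and right with lo=value.
Preorder trace (stopping at first violation):
  at node 37 with bounds (-inf, +inf): OK
  at node 35 with bounds (37, +inf): VIOLATION
Node 35 violates its bound: not (37 < 35 < +inf).
Result: Not a valid BST


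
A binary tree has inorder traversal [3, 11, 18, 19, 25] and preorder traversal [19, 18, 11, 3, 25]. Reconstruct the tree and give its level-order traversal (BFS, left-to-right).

Inorder:  [3, 11, 18, 19, 25]
Preorder: [19, 18, 11, 3, 25]
Algorithm: preorder visits root first, so consume preorder in order;
for each root, split the current inorder slice at that value into
left-subtree inorder and right-subtree inorder, then recurse.
Recursive splits:
  root=19; inorder splits into left=[3, 11, 18], right=[25]
  root=18; inorder splits into left=[3, 11], right=[]
  root=11; inorder splits into left=[3], right=[]
  root=3; inorder splits into left=[], right=[]
  root=25; inorder splits into left=[], right=[]
Reconstructed level-order: [19, 18, 25, 11, 3]


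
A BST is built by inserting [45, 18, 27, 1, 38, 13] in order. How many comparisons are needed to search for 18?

Search path for 18: 45 -> 18
Found: True
Comparisons: 2


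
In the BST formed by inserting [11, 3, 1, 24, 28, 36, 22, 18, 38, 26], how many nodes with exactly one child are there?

Tree built from: [11, 3, 1, 24, 28, 36, 22, 18, 38, 26]
Tree (level-order array): [11, 3, 24, 1, None, 22, 28, None, None, 18, None, 26, 36, None, None, None, None, None, 38]
Rule: These are nodes with exactly 1 non-null child.
Per-node child counts:
  node 11: 2 child(ren)
  node 3: 1 child(ren)
  node 1: 0 child(ren)
  node 24: 2 child(ren)
  node 22: 1 child(ren)
  node 18: 0 child(ren)
  node 28: 2 child(ren)
  node 26: 0 child(ren)
  node 36: 1 child(ren)
  node 38: 0 child(ren)
Matching nodes: [3, 22, 36]
Count of nodes with exactly one child: 3


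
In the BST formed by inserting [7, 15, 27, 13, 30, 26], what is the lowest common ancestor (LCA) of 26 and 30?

Tree insertion order: [7, 15, 27, 13, 30, 26]
Tree (level-order array): [7, None, 15, 13, 27, None, None, 26, 30]
In a BST, the LCA of p=26, q=30 is the first node v on the
root-to-leaf path with p <= v <= q (go left if both < v, right if both > v).
Walk from root:
  at 7: both 26 and 30 > 7, go right
  at 15: both 26 and 30 > 15, go right
  at 27: 26 <= 27 <= 30, this is the LCA
LCA = 27


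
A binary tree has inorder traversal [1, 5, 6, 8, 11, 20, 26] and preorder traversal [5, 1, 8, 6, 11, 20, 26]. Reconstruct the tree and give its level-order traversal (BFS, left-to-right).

Inorder:  [1, 5, 6, 8, 11, 20, 26]
Preorder: [5, 1, 8, 6, 11, 20, 26]
Algorithm: preorder visits root first, so consume preorder in order;
for each root, split the current inorder slice at that value into
left-subtree inorder and right-subtree inorder, then recurse.
Recursive splits:
  root=5; inorder splits into left=[1], right=[6, 8, 11, 20, 26]
  root=1; inorder splits into left=[], right=[]
  root=8; inorder splits into left=[6], right=[11, 20, 26]
  root=6; inorder splits into left=[], right=[]
  root=11; inorder splits into left=[], right=[20, 26]
  root=20; inorder splits into left=[], right=[26]
  root=26; inorder splits into left=[], right=[]
Reconstructed level-order: [5, 1, 8, 6, 11, 20, 26]


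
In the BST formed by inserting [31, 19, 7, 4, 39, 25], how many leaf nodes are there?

Tree built from: [31, 19, 7, 4, 39, 25]
Tree (level-order array): [31, 19, 39, 7, 25, None, None, 4]
Rule: A leaf has 0 children.
Per-node child counts:
  node 31: 2 child(ren)
  node 19: 2 child(ren)
  node 7: 1 child(ren)
  node 4: 0 child(ren)
  node 25: 0 child(ren)
  node 39: 0 child(ren)
Matching nodes: [4, 25, 39]
Count of leaf nodes: 3


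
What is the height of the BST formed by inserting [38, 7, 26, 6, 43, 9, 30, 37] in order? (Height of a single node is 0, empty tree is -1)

Insertion order: [38, 7, 26, 6, 43, 9, 30, 37]
Tree (level-order array): [38, 7, 43, 6, 26, None, None, None, None, 9, 30, None, None, None, 37]
Compute height bottom-up (empty subtree = -1):
  height(6) = 1 + max(-1, -1) = 0
  height(9) = 1 + max(-1, -1) = 0
  height(37) = 1 + max(-1, -1) = 0
  height(30) = 1 + max(-1, 0) = 1
  height(26) = 1 + max(0, 1) = 2
  height(7) = 1 + max(0, 2) = 3
  height(43) = 1 + max(-1, -1) = 0
  height(38) = 1 + max(3, 0) = 4
Height = 4


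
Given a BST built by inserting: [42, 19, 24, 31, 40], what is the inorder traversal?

Tree insertion order: [42, 19, 24, 31, 40]
Tree (level-order array): [42, 19, None, None, 24, None, 31, None, 40]
Inorder traversal: [19, 24, 31, 40, 42]


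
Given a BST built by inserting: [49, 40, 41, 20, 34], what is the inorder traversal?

Tree insertion order: [49, 40, 41, 20, 34]
Tree (level-order array): [49, 40, None, 20, 41, None, 34]
Inorder traversal: [20, 34, 40, 41, 49]


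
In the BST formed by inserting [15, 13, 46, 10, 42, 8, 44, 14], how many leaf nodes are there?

Tree built from: [15, 13, 46, 10, 42, 8, 44, 14]
Tree (level-order array): [15, 13, 46, 10, 14, 42, None, 8, None, None, None, None, 44]
Rule: A leaf has 0 children.
Per-node child counts:
  node 15: 2 child(ren)
  node 13: 2 child(ren)
  node 10: 1 child(ren)
  node 8: 0 child(ren)
  node 14: 0 child(ren)
  node 46: 1 child(ren)
  node 42: 1 child(ren)
  node 44: 0 child(ren)
Matching nodes: [8, 14, 44]
Count of leaf nodes: 3


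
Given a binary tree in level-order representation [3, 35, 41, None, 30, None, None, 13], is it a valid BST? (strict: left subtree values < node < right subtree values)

Level-order array: [3, 35, 41, None, 30, None, None, 13]
Validate using subtree bounds (lo, hi): at each node, require lo < value < hi,
then recurse left with hi=value and right with lo=value.
Preorder trace (stopping at first violation):
  at node 3 with bounds (-inf, +inf): OK
  at node 35 with bounds (-inf, 3): VIOLATION
Node 35 violates its bound: not (-inf < 35 < 3).
Result: Not a valid BST


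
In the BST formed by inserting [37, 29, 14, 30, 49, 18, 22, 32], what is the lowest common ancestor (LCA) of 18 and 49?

Tree insertion order: [37, 29, 14, 30, 49, 18, 22, 32]
Tree (level-order array): [37, 29, 49, 14, 30, None, None, None, 18, None, 32, None, 22]
In a BST, the LCA of p=18, q=49 is the first node v on the
root-to-leaf path with p <= v <= q (go left if both < v, right if both > v).
Walk from root:
  at 37: 18 <= 37 <= 49, this is the LCA
LCA = 37


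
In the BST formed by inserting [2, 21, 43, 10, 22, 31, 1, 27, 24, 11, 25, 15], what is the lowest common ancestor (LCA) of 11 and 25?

Tree insertion order: [2, 21, 43, 10, 22, 31, 1, 27, 24, 11, 25, 15]
Tree (level-order array): [2, 1, 21, None, None, 10, 43, None, 11, 22, None, None, 15, None, 31, None, None, 27, None, 24, None, None, 25]
In a BST, the LCA of p=11, q=25 is the first node v on the
root-to-leaf path with p <= v <= q (go left if both < v, right if both > v).
Walk from root:
  at 2: both 11 and 25 > 2, go right
  at 21: 11 <= 21 <= 25, this is the LCA
LCA = 21


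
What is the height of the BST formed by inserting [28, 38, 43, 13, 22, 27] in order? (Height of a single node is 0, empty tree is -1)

Insertion order: [28, 38, 43, 13, 22, 27]
Tree (level-order array): [28, 13, 38, None, 22, None, 43, None, 27]
Compute height bottom-up (empty subtree = -1):
  height(27) = 1 + max(-1, -1) = 0
  height(22) = 1 + max(-1, 0) = 1
  height(13) = 1 + max(-1, 1) = 2
  height(43) = 1 + max(-1, -1) = 0
  height(38) = 1 + max(-1, 0) = 1
  height(28) = 1 + max(2, 1) = 3
Height = 3


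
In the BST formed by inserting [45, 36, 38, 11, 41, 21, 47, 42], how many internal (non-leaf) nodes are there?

Tree built from: [45, 36, 38, 11, 41, 21, 47, 42]
Tree (level-order array): [45, 36, 47, 11, 38, None, None, None, 21, None, 41, None, None, None, 42]
Rule: An internal node has at least one child.
Per-node child counts:
  node 45: 2 child(ren)
  node 36: 2 child(ren)
  node 11: 1 child(ren)
  node 21: 0 child(ren)
  node 38: 1 child(ren)
  node 41: 1 child(ren)
  node 42: 0 child(ren)
  node 47: 0 child(ren)
Matching nodes: [45, 36, 11, 38, 41]
Count of internal (non-leaf) nodes: 5


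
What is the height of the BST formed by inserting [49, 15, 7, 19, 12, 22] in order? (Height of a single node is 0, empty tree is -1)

Insertion order: [49, 15, 7, 19, 12, 22]
Tree (level-order array): [49, 15, None, 7, 19, None, 12, None, 22]
Compute height bottom-up (empty subtree = -1):
  height(12) = 1 + max(-1, -1) = 0
  height(7) = 1 + max(-1, 0) = 1
  height(22) = 1 + max(-1, -1) = 0
  height(19) = 1 + max(-1, 0) = 1
  height(15) = 1 + max(1, 1) = 2
  height(49) = 1 + max(2, -1) = 3
Height = 3


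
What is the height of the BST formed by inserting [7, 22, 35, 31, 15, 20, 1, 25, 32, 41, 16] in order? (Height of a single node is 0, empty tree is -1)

Insertion order: [7, 22, 35, 31, 15, 20, 1, 25, 32, 41, 16]
Tree (level-order array): [7, 1, 22, None, None, 15, 35, None, 20, 31, 41, 16, None, 25, 32]
Compute height bottom-up (empty subtree = -1):
  height(1) = 1 + max(-1, -1) = 0
  height(16) = 1 + max(-1, -1) = 0
  height(20) = 1 + max(0, -1) = 1
  height(15) = 1 + max(-1, 1) = 2
  height(25) = 1 + max(-1, -1) = 0
  height(32) = 1 + max(-1, -1) = 0
  height(31) = 1 + max(0, 0) = 1
  height(41) = 1 + max(-1, -1) = 0
  height(35) = 1 + max(1, 0) = 2
  height(22) = 1 + max(2, 2) = 3
  height(7) = 1 + max(0, 3) = 4
Height = 4


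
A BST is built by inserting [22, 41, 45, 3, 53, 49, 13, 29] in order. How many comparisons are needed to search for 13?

Search path for 13: 22 -> 3 -> 13
Found: True
Comparisons: 3


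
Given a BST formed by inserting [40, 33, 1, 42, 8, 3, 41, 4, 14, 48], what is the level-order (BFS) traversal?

Tree insertion order: [40, 33, 1, 42, 8, 3, 41, 4, 14, 48]
Tree (level-order array): [40, 33, 42, 1, None, 41, 48, None, 8, None, None, None, None, 3, 14, None, 4]
BFS from the root, enqueuing left then right child of each popped node:
  queue [40] -> pop 40, enqueue [33, 42], visited so far: [40]
  queue [33, 42] -> pop 33, enqueue [1], visited so far: [40, 33]
  queue [42, 1] -> pop 42, enqueue [41, 48], visited so far: [40, 33, 42]
  queue [1, 41, 48] -> pop 1, enqueue [8], visited so far: [40, 33, 42, 1]
  queue [41, 48, 8] -> pop 41, enqueue [none], visited so far: [40, 33, 42, 1, 41]
  queue [48, 8] -> pop 48, enqueue [none], visited so far: [40, 33, 42, 1, 41, 48]
  queue [8] -> pop 8, enqueue [3, 14], visited so far: [40, 33, 42, 1, 41, 48, 8]
  queue [3, 14] -> pop 3, enqueue [4], visited so far: [40, 33, 42, 1, 41, 48, 8, 3]
  queue [14, 4] -> pop 14, enqueue [none], visited so far: [40, 33, 42, 1, 41, 48, 8, 3, 14]
  queue [4] -> pop 4, enqueue [none], visited so far: [40, 33, 42, 1, 41, 48, 8, 3, 14, 4]
Result: [40, 33, 42, 1, 41, 48, 8, 3, 14, 4]


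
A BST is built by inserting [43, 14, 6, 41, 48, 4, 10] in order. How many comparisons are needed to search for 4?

Search path for 4: 43 -> 14 -> 6 -> 4
Found: True
Comparisons: 4


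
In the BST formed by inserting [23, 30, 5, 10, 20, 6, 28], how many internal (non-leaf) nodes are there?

Tree built from: [23, 30, 5, 10, 20, 6, 28]
Tree (level-order array): [23, 5, 30, None, 10, 28, None, 6, 20]
Rule: An internal node has at least one child.
Per-node child counts:
  node 23: 2 child(ren)
  node 5: 1 child(ren)
  node 10: 2 child(ren)
  node 6: 0 child(ren)
  node 20: 0 child(ren)
  node 30: 1 child(ren)
  node 28: 0 child(ren)
Matching nodes: [23, 5, 10, 30]
Count of internal (non-leaf) nodes: 4


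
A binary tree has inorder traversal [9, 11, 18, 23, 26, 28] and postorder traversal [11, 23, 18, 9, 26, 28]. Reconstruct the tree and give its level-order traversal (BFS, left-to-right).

Inorder:   [9, 11, 18, 23, 26, 28]
Postorder: [11, 23, 18, 9, 26, 28]
Algorithm: postorder visits root last, so walk postorder right-to-left;
each value is the root of the current inorder slice — split it at that
value, recurse on the right subtree first, then the left.
Recursive splits:
  root=28; inorder splits into left=[9, 11, 18, 23, 26], right=[]
  root=26; inorder splits into left=[9, 11, 18, 23], right=[]
  root=9; inorder splits into left=[], right=[11, 18, 23]
  root=18; inorder splits into left=[11], right=[23]
  root=23; inorder splits into left=[], right=[]
  root=11; inorder splits into left=[], right=[]
Reconstructed level-order: [28, 26, 9, 18, 11, 23]


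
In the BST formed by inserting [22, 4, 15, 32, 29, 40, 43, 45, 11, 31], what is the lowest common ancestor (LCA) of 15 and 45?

Tree insertion order: [22, 4, 15, 32, 29, 40, 43, 45, 11, 31]
Tree (level-order array): [22, 4, 32, None, 15, 29, 40, 11, None, None, 31, None, 43, None, None, None, None, None, 45]
In a BST, the LCA of p=15, q=45 is the first node v on the
root-to-leaf path with p <= v <= q (go left if both < v, right if both > v).
Walk from root:
  at 22: 15 <= 22 <= 45, this is the LCA
LCA = 22


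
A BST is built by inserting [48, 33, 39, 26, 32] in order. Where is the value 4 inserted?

Starting tree (level order): [48, 33, None, 26, 39, None, 32]
Insertion path: 48 -> 33 -> 26
Result: insert 4 as left child of 26
Final tree (level order): [48, 33, None, 26, 39, 4, 32]


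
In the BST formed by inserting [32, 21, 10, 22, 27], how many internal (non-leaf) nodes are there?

Tree built from: [32, 21, 10, 22, 27]
Tree (level-order array): [32, 21, None, 10, 22, None, None, None, 27]
Rule: An internal node has at least one child.
Per-node child counts:
  node 32: 1 child(ren)
  node 21: 2 child(ren)
  node 10: 0 child(ren)
  node 22: 1 child(ren)
  node 27: 0 child(ren)
Matching nodes: [32, 21, 22]
Count of internal (non-leaf) nodes: 3


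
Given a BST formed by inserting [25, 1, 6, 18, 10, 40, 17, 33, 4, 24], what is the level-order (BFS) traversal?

Tree insertion order: [25, 1, 6, 18, 10, 40, 17, 33, 4, 24]
Tree (level-order array): [25, 1, 40, None, 6, 33, None, 4, 18, None, None, None, None, 10, 24, None, 17]
BFS from the root, enqueuing left then right child of each popped node:
  queue [25] -> pop 25, enqueue [1, 40], visited so far: [25]
  queue [1, 40] -> pop 1, enqueue [6], visited so far: [25, 1]
  queue [40, 6] -> pop 40, enqueue [33], visited so far: [25, 1, 40]
  queue [6, 33] -> pop 6, enqueue [4, 18], visited so far: [25, 1, 40, 6]
  queue [33, 4, 18] -> pop 33, enqueue [none], visited so far: [25, 1, 40, 6, 33]
  queue [4, 18] -> pop 4, enqueue [none], visited so far: [25, 1, 40, 6, 33, 4]
  queue [18] -> pop 18, enqueue [10, 24], visited so far: [25, 1, 40, 6, 33, 4, 18]
  queue [10, 24] -> pop 10, enqueue [17], visited so far: [25, 1, 40, 6, 33, 4, 18, 10]
  queue [24, 17] -> pop 24, enqueue [none], visited so far: [25, 1, 40, 6, 33, 4, 18, 10, 24]
  queue [17] -> pop 17, enqueue [none], visited so far: [25, 1, 40, 6, 33, 4, 18, 10, 24, 17]
Result: [25, 1, 40, 6, 33, 4, 18, 10, 24, 17]


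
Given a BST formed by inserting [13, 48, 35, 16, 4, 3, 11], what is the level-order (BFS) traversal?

Tree insertion order: [13, 48, 35, 16, 4, 3, 11]
Tree (level-order array): [13, 4, 48, 3, 11, 35, None, None, None, None, None, 16]
BFS from the root, enqueuing left then right child of each popped node:
  queue [13] -> pop 13, enqueue [4, 48], visited so far: [13]
  queue [4, 48] -> pop 4, enqueue [3, 11], visited so far: [13, 4]
  queue [48, 3, 11] -> pop 48, enqueue [35], visited so far: [13, 4, 48]
  queue [3, 11, 35] -> pop 3, enqueue [none], visited so far: [13, 4, 48, 3]
  queue [11, 35] -> pop 11, enqueue [none], visited so far: [13, 4, 48, 3, 11]
  queue [35] -> pop 35, enqueue [16], visited so far: [13, 4, 48, 3, 11, 35]
  queue [16] -> pop 16, enqueue [none], visited so far: [13, 4, 48, 3, 11, 35, 16]
Result: [13, 4, 48, 3, 11, 35, 16]


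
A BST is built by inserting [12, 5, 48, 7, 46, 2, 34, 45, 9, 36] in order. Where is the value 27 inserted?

Starting tree (level order): [12, 5, 48, 2, 7, 46, None, None, None, None, 9, 34, None, None, None, None, 45, 36]
Insertion path: 12 -> 48 -> 46 -> 34
Result: insert 27 as left child of 34
Final tree (level order): [12, 5, 48, 2, 7, 46, None, None, None, None, 9, 34, None, None, None, 27, 45, None, None, 36]


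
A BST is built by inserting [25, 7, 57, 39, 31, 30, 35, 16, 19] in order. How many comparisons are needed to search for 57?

Search path for 57: 25 -> 57
Found: True
Comparisons: 2


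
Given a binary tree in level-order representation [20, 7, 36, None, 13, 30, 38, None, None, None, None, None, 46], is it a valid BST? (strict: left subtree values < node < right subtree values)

Level-order array: [20, 7, 36, None, 13, 30, 38, None, None, None, None, None, 46]
Validate using subtree bounds (lo, hi): at each node, require lo < value < hi,
then recurse left with hi=value and right with lo=value.
Preorder trace (stopping at first violation):
  at node 20 with bounds (-inf, +inf): OK
  at node 7 with bounds (-inf, 20): OK
  at node 13 with bounds (7, 20): OK
  at node 36 with bounds (20, +inf): OK
  at node 30 with bounds (20, 36): OK
  at node 38 with bounds (36, +inf): OK
  at node 46 with bounds (38, +inf): OK
No violation found at any node.
Result: Valid BST


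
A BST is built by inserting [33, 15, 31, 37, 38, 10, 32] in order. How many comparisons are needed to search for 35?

Search path for 35: 33 -> 37
Found: False
Comparisons: 2


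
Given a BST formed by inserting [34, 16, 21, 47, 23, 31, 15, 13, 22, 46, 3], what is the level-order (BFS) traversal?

Tree insertion order: [34, 16, 21, 47, 23, 31, 15, 13, 22, 46, 3]
Tree (level-order array): [34, 16, 47, 15, 21, 46, None, 13, None, None, 23, None, None, 3, None, 22, 31]
BFS from the root, enqueuing left then right child of each popped node:
  queue [34] -> pop 34, enqueue [16, 47], visited so far: [34]
  queue [16, 47] -> pop 16, enqueue [15, 21], visited so far: [34, 16]
  queue [47, 15, 21] -> pop 47, enqueue [46], visited so far: [34, 16, 47]
  queue [15, 21, 46] -> pop 15, enqueue [13], visited so far: [34, 16, 47, 15]
  queue [21, 46, 13] -> pop 21, enqueue [23], visited so far: [34, 16, 47, 15, 21]
  queue [46, 13, 23] -> pop 46, enqueue [none], visited so far: [34, 16, 47, 15, 21, 46]
  queue [13, 23] -> pop 13, enqueue [3], visited so far: [34, 16, 47, 15, 21, 46, 13]
  queue [23, 3] -> pop 23, enqueue [22, 31], visited so far: [34, 16, 47, 15, 21, 46, 13, 23]
  queue [3, 22, 31] -> pop 3, enqueue [none], visited so far: [34, 16, 47, 15, 21, 46, 13, 23, 3]
  queue [22, 31] -> pop 22, enqueue [none], visited so far: [34, 16, 47, 15, 21, 46, 13, 23, 3, 22]
  queue [31] -> pop 31, enqueue [none], visited so far: [34, 16, 47, 15, 21, 46, 13, 23, 3, 22, 31]
Result: [34, 16, 47, 15, 21, 46, 13, 23, 3, 22, 31]


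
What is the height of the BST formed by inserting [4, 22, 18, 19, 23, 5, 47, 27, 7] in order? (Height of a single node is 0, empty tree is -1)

Insertion order: [4, 22, 18, 19, 23, 5, 47, 27, 7]
Tree (level-order array): [4, None, 22, 18, 23, 5, 19, None, 47, None, 7, None, None, 27]
Compute height bottom-up (empty subtree = -1):
  height(7) = 1 + max(-1, -1) = 0
  height(5) = 1 + max(-1, 0) = 1
  height(19) = 1 + max(-1, -1) = 0
  height(18) = 1 + max(1, 0) = 2
  height(27) = 1 + max(-1, -1) = 0
  height(47) = 1 + max(0, -1) = 1
  height(23) = 1 + max(-1, 1) = 2
  height(22) = 1 + max(2, 2) = 3
  height(4) = 1 + max(-1, 3) = 4
Height = 4


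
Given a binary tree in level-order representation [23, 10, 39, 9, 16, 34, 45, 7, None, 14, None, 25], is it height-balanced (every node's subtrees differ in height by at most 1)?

Tree (level-order array): [23, 10, 39, 9, 16, 34, 45, 7, None, 14, None, 25]
Definition: a tree is height-balanced if, at every node, |h(left) - h(right)| <= 1 (empty subtree has height -1).
Bottom-up per-node check:
  node 7: h_left=-1, h_right=-1, diff=0 [OK], height=0
  node 9: h_left=0, h_right=-1, diff=1 [OK], height=1
  node 14: h_left=-1, h_right=-1, diff=0 [OK], height=0
  node 16: h_left=0, h_right=-1, diff=1 [OK], height=1
  node 10: h_left=1, h_right=1, diff=0 [OK], height=2
  node 25: h_left=-1, h_right=-1, diff=0 [OK], height=0
  node 34: h_left=0, h_right=-1, diff=1 [OK], height=1
  node 45: h_left=-1, h_right=-1, diff=0 [OK], height=0
  node 39: h_left=1, h_right=0, diff=1 [OK], height=2
  node 23: h_left=2, h_right=2, diff=0 [OK], height=3
All nodes satisfy the balance condition.
Result: Balanced


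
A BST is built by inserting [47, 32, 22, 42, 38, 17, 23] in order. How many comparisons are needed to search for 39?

Search path for 39: 47 -> 32 -> 42 -> 38
Found: False
Comparisons: 4


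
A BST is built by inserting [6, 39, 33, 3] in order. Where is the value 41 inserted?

Starting tree (level order): [6, 3, 39, None, None, 33]
Insertion path: 6 -> 39
Result: insert 41 as right child of 39
Final tree (level order): [6, 3, 39, None, None, 33, 41]


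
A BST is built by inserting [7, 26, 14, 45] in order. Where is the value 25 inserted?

Starting tree (level order): [7, None, 26, 14, 45]
Insertion path: 7 -> 26 -> 14
Result: insert 25 as right child of 14
Final tree (level order): [7, None, 26, 14, 45, None, 25]


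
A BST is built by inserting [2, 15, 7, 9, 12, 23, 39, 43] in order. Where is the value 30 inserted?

Starting tree (level order): [2, None, 15, 7, 23, None, 9, None, 39, None, 12, None, 43]
Insertion path: 2 -> 15 -> 23 -> 39
Result: insert 30 as left child of 39
Final tree (level order): [2, None, 15, 7, 23, None, 9, None, 39, None, 12, 30, 43]


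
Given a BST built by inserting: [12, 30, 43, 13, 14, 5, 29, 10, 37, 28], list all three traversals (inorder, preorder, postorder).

Tree insertion order: [12, 30, 43, 13, 14, 5, 29, 10, 37, 28]
Tree (level-order array): [12, 5, 30, None, 10, 13, 43, None, None, None, 14, 37, None, None, 29, None, None, 28]
Inorder (L, root, R): [5, 10, 12, 13, 14, 28, 29, 30, 37, 43]
Preorder (root, L, R): [12, 5, 10, 30, 13, 14, 29, 28, 43, 37]
Postorder (L, R, root): [10, 5, 28, 29, 14, 13, 37, 43, 30, 12]


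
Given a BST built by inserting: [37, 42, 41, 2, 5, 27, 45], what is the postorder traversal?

Tree insertion order: [37, 42, 41, 2, 5, 27, 45]
Tree (level-order array): [37, 2, 42, None, 5, 41, 45, None, 27]
Postorder traversal: [27, 5, 2, 41, 45, 42, 37]


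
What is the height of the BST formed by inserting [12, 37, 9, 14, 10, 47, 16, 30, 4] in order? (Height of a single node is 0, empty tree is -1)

Insertion order: [12, 37, 9, 14, 10, 47, 16, 30, 4]
Tree (level-order array): [12, 9, 37, 4, 10, 14, 47, None, None, None, None, None, 16, None, None, None, 30]
Compute height bottom-up (empty subtree = -1):
  height(4) = 1 + max(-1, -1) = 0
  height(10) = 1 + max(-1, -1) = 0
  height(9) = 1 + max(0, 0) = 1
  height(30) = 1 + max(-1, -1) = 0
  height(16) = 1 + max(-1, 0) = 1
  height(14) = 1 + max(-1, 1) = 2
  height(47) = 1 + max(-1, -1) = 0
  height(37) = 1 + max(2, 0) = 3
  height(12) = 1 + max(1, 3) = 4
Height = 4


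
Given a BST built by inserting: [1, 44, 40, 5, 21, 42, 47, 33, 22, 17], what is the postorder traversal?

Tree insertion order: [1, 44, 40, 5, 21, 42, 47, 33, 22, 17]
Tree (level-order array): [1, None, 44, 40, 47, 5, 42, None, None, None, 21, None, None, 17, 33, None, None, 22]
Postorder traversal: [17, 22, 33, 21, 5, 42, 40, 47, 44, 1]


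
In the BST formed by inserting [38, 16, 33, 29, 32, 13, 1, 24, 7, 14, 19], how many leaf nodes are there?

Tree built from: [38, 16, 33, 29, 32, 13, 1, 24, 7, 14, 19]
Tree (level-order array): [38, 16, None, 13, 33, 1, 14, 29, None, None, 7, None, None, 24, 32, None, None, 19]
Rule: A leaf has 0 children.
Per-node child counts:
  node 38: 1 child(ren)
  node 16: 2 child(ren)
  node 13: 2 child(ren)
  node 1: 1 child(ren)
  node 7: 0 child(ren)
  node 14: 0 child(ren)
  node 33: 1 child(ren)
  node 29: 2 child(ren)
  node 24: 1 child(ren)
  node 19: 0 child(ren)
  node 32: 0 child(ren)
Matching nodes: [7, 14, 19, 32]
Count of leaf nodes: 4


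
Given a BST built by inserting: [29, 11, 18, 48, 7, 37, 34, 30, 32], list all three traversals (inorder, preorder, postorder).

Tree insertion order: [29, 11, 18, 48, 7, 37, 34, 30, 32]
Tree (level-order array): [29, 11, 48, 7, 18, 37, None, None, None, None, None, 34, None, 30, None, None, 32]
Inorder (L, root, R): [7, 11, 18, 29, 30, 32, 34, 37, 48]
Preorder (root, L, R): [29, 11, 7, 18, 48, 37, 34, 30, 32]
Postorder (L, R, root): [7, 18, 11, 32, 30, 34, 37, 48, 29]


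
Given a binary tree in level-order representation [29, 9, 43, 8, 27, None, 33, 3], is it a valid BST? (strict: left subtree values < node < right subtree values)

Level-order array: [29, 9, 43, 8, 27, None, 33, 3]
Validate using subtree bounds (lo, hi): at each node, require lo < value < hi,
then recurse left with hi=value and right with lo=value.
Preorder trace (stopping at first violation):
  at node 29 with bounds (-inf, +inf): OK
  at node 9 with bounds (-inf, 29): OK
  at node 8 with bounds (-inf, 9): OK
  at node 3 with bounds (-inf, 8): OK
  at node 27 with bounds (9, 29): OK
  at node 43 with bounds (29, +inf): OK
  at node 33 with bounds (43, +inf): VIOLATION
Node 33 violates its bound: not (43 < 33 < +inf).
Result: Not a valid BST


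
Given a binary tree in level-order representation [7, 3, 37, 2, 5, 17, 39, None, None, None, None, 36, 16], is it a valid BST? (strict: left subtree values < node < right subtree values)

Level-order array: [7, 3, 37, 2, 5, 17, 39, None, None, None, None, 36, 16]
Validate using subtree bounds (lo, hi): at each node, require lo < value < hi,
then recurse left with hi=value and right with lo=value.
Preorder trace (stopping at first violation):
  at node 7 with bounds (-inf, +inf): OK
  at node 3 with bounds (-inf, 7): OK
  at node 2 with bounds (-inf, 3): OK
  at node 5 with bounds (3, 7): OK
  at node 37 with bounds (7, +inf): OK
  at node 17 with bounds (7, 37): OK
  at node 36 with bounds (7, 17): VIOLATION
Node 36 violates its bound: not (7 < 36 < 17).
Result: Not a valid BST


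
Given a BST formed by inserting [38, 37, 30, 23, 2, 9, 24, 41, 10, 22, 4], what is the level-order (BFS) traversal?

Tree insertion order: [38, 37, 30, 23, 2, 9, 24, 41, 10, 22, 4]
Tree (level-order array): [38, 37, 41, 30, None, None, None, 23, None, 2, 24, None, 9, None, None, 4, 10, None, None, None, 22]
BFS from the root, enqueuing left then right child of each popped node:
  queue [38] -> pop 38, enqueue [37, 41], visited so far: [38]
  queue [37, 41] -> pop 37, enqueue [30], visited so far: [38, 37]
  queue [41, 30] -> pop 41, enqueue [none], visited so far: [38, 37, 41]
  queue [30] -> pop 30, enqueue [23], visited so far: [38, 37, 41, 30]
  queue [23] -> pop 23, enqueue [2, 24], visited so far: [38, 37, 41, 30, 23]
  queue [2, 24] -> pop 2, enqueue [9], visited so far: [38, 37, 41, 30, 23, 2]
  queue [24, 9] -> pop 24, enqueue [none], visited so far: [38, 37, 41, 30, 23, 2, 24]
  queue [9] -> pop 9, enqueue [4, 10], visited so far: [38, 37, 41, 30, 23, 2, 24, 9]
  queue [4, 10] -> pop 4, enqueue [none], visited so far: [38, 37, 41, 30, 23, 2, 24, 9, 4]
  queue [10] -> pop 10, enqueue [22], visited so far: [38, 37, 41, 30, 23, 2, 24, 9, 4, 10]
  queue [22] -> pop 22, enqueue [none], visited so far: [38, 37, 41, 30, 23, 2, 24, 9, 4, 10, 22]
Result: [38, 37, 41, 30, 23, 2, 24, 9, 4, 10, 22]


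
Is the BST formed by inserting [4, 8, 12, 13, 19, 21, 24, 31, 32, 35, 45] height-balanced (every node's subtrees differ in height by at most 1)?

Tree (level-order array): [4, None, 8, None, 12, None, 13, None, 19, None, 21, None, 24, None, 31, None, 32, None, 35, None, 45]
Definition: a tree is height-balanced if, at every node, |h(left) - h(right)| <= 1 (empty subtree has height -1).
Bottom-up per-node check:
  node 45: h_left=-1, h_right=-1, diff=0 [OK], height=0
  node 35: h_left=-1, h_right=0, diff=1 [OK], height=1
  node 32: h_left=-1, h_right=1, diff=2 [FAIL (|-1-1|=2 > 1)], height=2
  node 31: h_left=-1, h_right=2, diff=3 [FAIL (|-1-2|=3 > 1)], height=3
  node 24: h_left=-1, h_right=3, diff=4 [FAIL (|-1-3|=4 > 1)], height=4
  node 21: h_left=-1, h_right=4, diff=5 [FAIL (|-1-4|=5 > 1)], height=5
  node 19: h_left=-1, h_right=5, diff=6 [FAIL (|-1-5|=6 > 1)], height=6
  node 13: h_left=-1, h_right=6, diff=7 [FAIL (|-1-6|=7 > 1)], height=7
  node 12: h_left=-1, h_right=7, diff=8 [FAIL (|-1-7|=8 > 1)], height=8
  node 8: h_left=-1, h_right=8, diff=9 [FAIL (|-1-8|=9 > 1)], height=9
  node 4: h_left=-1, h_right=9, diff=10 [FAIL (|-1-9|=10 > 1)], height=10
Node 32 violates the condition: |-1 - 1| = 2 > 1.
Result: Not balanced


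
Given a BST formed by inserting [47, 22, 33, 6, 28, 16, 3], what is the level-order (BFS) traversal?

Tree insertion order: [47, 22, 33, 6, 28, 16, 3]
Tree (level-order array): [47, 22, None, 6, 33, 3, 16, 28]
BFS from the root, enqueuing left then right child of each popped node:
  queue [47] -> pop 47, enqueue [22], visited so far: [47]
  queue [22] -> pop 22, enqueue [6, 33], visited so far: [47, 22]
  queue [6, 33] -> pop 6, enqueue [3, 16], visited so far: [47, 22, 6]
  queue [33, 3, 16] -> pop 33, enqueue [28], visited so far: [47, 22, 6, 33]
  queue [3, 16, 28] -> pop 3, enqueue [none], visited so far: [47, 22, 6, 33, 3]
  queue [16, 28] -> pop 16, enqueue [none], visited so far: [47, 22, 6, 33, 3, 16]
  queue [28] -> pop 28, enqueue [none], visited so far: [47, 22, 6, 33, 3, 16, 28]
Result: [47, 22, 6, 33, 3, 16, 28]


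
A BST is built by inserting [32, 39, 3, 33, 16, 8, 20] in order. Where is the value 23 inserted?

Starting tree (level order): [32, 3, 39, None, 16, 33, None, 8, 20]
Insertion path: 32 -> 3 -> 16 -> 20
Result: insert 23 as right child of 20
Final tree (level order): [32, 3, 39, None, 16, 33, None, 8, 20, None, None, None, None, None, 23]


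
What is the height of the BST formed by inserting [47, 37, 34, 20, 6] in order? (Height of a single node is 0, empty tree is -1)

Insertion order: [47, 37, 34, 20, 6]
Tree (level-order array): [47, 37, None, 34, None, 20, None, 6]
Compute height bottom-up (empty subtree = -1):
  height(6) = 1 + max(-1, -1) = 0
  height(20) = 1 + max(0, -1) = 1
  height(34) = 1 + max(1, -1) = 2
  height(37) = 1 + max(2, -1) = 3
  height(47) = 1 + max(3, -1) = 4
Height = 4


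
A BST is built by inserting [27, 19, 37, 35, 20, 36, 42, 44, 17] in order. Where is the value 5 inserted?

Starting tree (level order): [27, 19, 37, 17, 20, 35, 42, None, None, None, None, None, 36, None, 44]
Insertion path: 27 -> 19 -> 17
Result: insert 5 as left child of 17
Final tree (level order): [27, 19, 37, 17, 20, 35, 42, 5, None, None, None, None, 36, None, 44]


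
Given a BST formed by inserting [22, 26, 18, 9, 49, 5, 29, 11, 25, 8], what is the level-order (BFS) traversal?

Tree insertion order: [22, 26, 18, 9, 49, 5, 29, 11, 25, 8]
Tree (level-order array): [22, 18, 26, 9, None, 25, 49, 5, 11, None, None, 29, None, None, 8]
BFS from the root, enqueuing left then right child of each popped node:
  queue [22] -> pop 22, enqueue [18, 26], visited so far: [22]
  queue [18, 26] -> pop 18, enqueue [9], visited so far: [22, 18]
  queue [26, 9] -> pop 26, enqueue [25, 49], visited so far: [22, 18, 26]
  queue [9, 25, 49] -> pop 9, enqueue [5, 11], visited so far: [22, 18, 26, 9]
  queue [25, 49, 5, 11] -> pop 25, enqueue [none], visited so far: [22, 18, 26, 9, 25]
  queue [49, 5, 11] -> pop 49, enqueue [29], visited so far: [22, 18, 26, 9, 25, 49]
  queue [5, 11, 29] -> pop 5, enqueue [8], visited so far: [22, 18, 26, 9, 25, 49, 5]
  queue [11, 29, 8] -> pop 11, enqueue [none], visited so far: [22, 18, 26, 9, 25, 49, 5, 11]
  queue [29, 8] -> pop 29, enqueue [none], visited so far: [22, 18, 26, 9, 25, 49, 5, 11, 29]
  queue [8] -> pop 8, enqueue [none], visited so far: [22, 18, 26, 9, 25, 49, 5, 11, 29, 8]
Result: [22, 18, 26, 9, 25, 49, 5, 11, 29, 8]


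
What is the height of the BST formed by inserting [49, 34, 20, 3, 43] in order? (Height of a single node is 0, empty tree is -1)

Insertion order: [49, 34, 20, 3, 43]
Tree (level-order array): [49, 34, None, 20, 43, 3]
Compute height bottom-up (empty subtree = -1):
  height(3) = 1 + max(-1, -1) = 0
  height(20) = 1 + max(0, -1) = 1
  height(43) = 1 + max(-1, -1) = 0
  height(34) = 1 + max(1, 0) = 2
  height(49) = 1 + max(2, -1) = 3
Height = 3


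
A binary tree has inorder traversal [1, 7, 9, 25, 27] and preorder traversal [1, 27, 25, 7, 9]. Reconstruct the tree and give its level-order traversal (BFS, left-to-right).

Inorder:  [1, 7, 9, 25, 27]
Preorder: [1, 27, 25, 7, 9]
Algorithm: preorder visits root first, so consume preorder in order;
for each root, split the current inorder slice at that value into
left-subtree inorder and right-subtree inorder, then recurse.
Recursive splits:
  root=1; inorder splits into left=[], right=[7, 9, 25, 27]
  root=27; inorder splits into left=[7, 9, 25], right=[]
  root=25; inorder splits into left=[7, 9], right=[]
  root=7; inorder splits into left=[], right=[9]
  root=9; inorder splits into left=[], right=[]
Reconstructed level-order: [1, 27, 25, 7, 9]


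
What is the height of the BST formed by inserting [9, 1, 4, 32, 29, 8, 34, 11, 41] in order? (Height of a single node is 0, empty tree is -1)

Insertion order: [9, 1, 4, 32, 29, 8, 34, 11, 41]
Tree (level-order array): [9, 1, 32, None, 4, 29, 34, None, 8, 11, None, None, 41]
Compute height bottom-up (empty subtree = -1):
  height(8) = 1 + max(-1, -1) = 0
  height(4) = 1 + max(-1, 0) = 1
  height(1) = 1 + max(-1, 1) = 2
  height(11) = 1 + max(-1, -1) = 0
  height(29) = 1 + max(0, -1) = 1
  height(41) = 1 + max(-1, -1) = 0
  height(34) = 1 + max(-1, 0) = 1
  height(32) = 1 + max(1, 1) = 2
  height(9) = 1 + max(2, 2) = 3
Height = 3


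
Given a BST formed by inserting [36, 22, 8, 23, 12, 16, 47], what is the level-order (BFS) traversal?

Tree insertion order: [36, 22, 8, 23, 12, 16, 47]
Tree (level-order array): [36, 22, 47, 8, 23, None, None, None, 12, None, None, None, 16]
BFS from the root, enqueuing left then right child of each popped node:
  queue [36] -> pop 36, enqueue [22, 47], visited so far: [36]
  queue [22, 47] -> pop 22, enqueue [8, 23], visited so far: [36, 22]
  queue [47, 8, 23] -> pop 47, enqueue [none], visited so far: [36, 22, 47]
  queue [8, 23] -> pop 8, enqueue [12], visited so far: [36, 22, 47, 8]
  queue [23, 12] -> pop 23, enqueue [none], visited so far: [36, 22, 47, 8, 23]
  queue [12] -> pop 12, enqueue [16], visited so far: [36, 22, 47, 8, 23, 12]
  queue [16] -> pop 16, enqueue [none], visited so far: [36, 22, 47, 8, 23, 12, 16]
Result: [36, 22, 47, 8, 23, 12, 16]


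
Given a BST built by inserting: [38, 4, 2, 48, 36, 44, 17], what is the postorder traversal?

Tree insertion order: [38, 4, 2, 48, 36, 44, 17]
Tree (level-order array): [38, 4, 48, 2, 36, 44, None, None, None, 17]
Postorder traversal: [2, 17, 36, 4, 44, 48, 38]


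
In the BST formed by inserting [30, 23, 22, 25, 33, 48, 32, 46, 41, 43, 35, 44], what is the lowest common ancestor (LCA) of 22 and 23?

Tree insertion order: [30, 23, 22, 25, 33, 48, 32, 46, 41, 43, 35, 44]
Tree (level-order array): [30, 23, 33, 22, 25, 32, 48, None, None, None, None, None, None, 46, None, 41, None, 35, 43, None, None, None, 44]
In a BST, the LCA of p=22, q=23 is the first node v on the
root-to-leaf path with p <= v <= q (go left if both < v, right if both > v).
Walk from root:
  at 30: both 22 and 23 < 30, go left
  at 23: 22 <= 23 <= 23, this is the LCA
LCA = 23


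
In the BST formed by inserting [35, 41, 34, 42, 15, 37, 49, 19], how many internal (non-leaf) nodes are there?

Tree built from: [35, 41, 34, 42, 15, 37, 49, 19]
Tree (level-order array): [35, 34, 41, 15, None, 37, 42, None, 19, None, None, None, 49]
Rule: An internal node has at least one child.
Per-node child counts:
  node 35: 2 child(ren)
  node 34: 1 child(ren)
  node 15: 1 child(ren)
  node 19: 0 child(ren)
  node 41: 2 child(ren)
  node 37: 0 child(ren)
  node 42: 1 child(ren)
  node 49: 0 child(ren)
Matching nodes: [35, 34, 15, 41, 42]
Count of internal (non-leaf) nodes: 5
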